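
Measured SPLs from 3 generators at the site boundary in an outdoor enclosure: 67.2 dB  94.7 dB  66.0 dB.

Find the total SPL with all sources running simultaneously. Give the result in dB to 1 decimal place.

Converting to relative power and adding: 10^(67.2/10) + 10^(94.7/10) + 10^(66.0/10) = 2.96e+09.
Back to dB: 10·log₁₀ Σ = 94.7 dB.

94.7 dB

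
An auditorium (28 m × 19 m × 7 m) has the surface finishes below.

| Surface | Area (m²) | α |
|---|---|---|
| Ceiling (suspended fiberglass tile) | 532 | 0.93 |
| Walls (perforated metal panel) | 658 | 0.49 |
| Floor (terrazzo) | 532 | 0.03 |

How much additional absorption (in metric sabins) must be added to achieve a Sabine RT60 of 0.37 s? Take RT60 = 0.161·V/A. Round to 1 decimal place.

787.3 sabins

Equivalent absorption area: A₁ = 532·0.93 + 658·0.49 + 532·0.03 = 833.140 m².
Target A₂ = 0.161·3724/0.37 = 1620.443 sabins (V = 3724 m³).
Additional absorption ΔA = 1620.443 − 833.140 = 787.3 sabins.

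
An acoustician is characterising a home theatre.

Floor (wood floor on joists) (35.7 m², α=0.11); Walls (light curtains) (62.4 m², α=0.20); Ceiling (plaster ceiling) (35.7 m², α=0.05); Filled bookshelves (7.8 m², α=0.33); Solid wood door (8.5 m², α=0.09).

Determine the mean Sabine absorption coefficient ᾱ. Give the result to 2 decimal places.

0.14

S = Σ Sᵢ = 35.7 + 62.4 + 35.7 + 7.8 + 8.5 = 150.1 m².
A = 35.7·0.11 + 62.4·0.20 + 35.7·0.05 + 7.8·0.33 + 8.5·0.09 = 21.531 sabins.
ᾱ = A/S = 0.14.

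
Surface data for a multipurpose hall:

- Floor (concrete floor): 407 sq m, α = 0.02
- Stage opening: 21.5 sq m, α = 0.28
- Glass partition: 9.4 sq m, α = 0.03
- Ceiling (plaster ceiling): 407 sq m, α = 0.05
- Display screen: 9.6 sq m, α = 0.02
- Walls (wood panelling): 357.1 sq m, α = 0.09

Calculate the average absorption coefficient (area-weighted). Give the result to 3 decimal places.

0.055

S = Σ Sᵢ = 407 + 21.5 + 9.4 + 407 + 9.6 + 357.1 = 1211.6 sq m.
Weighted sum Σ Sα = 67.123.
ᾱ = 67.123 / 1211.6 = 0.055.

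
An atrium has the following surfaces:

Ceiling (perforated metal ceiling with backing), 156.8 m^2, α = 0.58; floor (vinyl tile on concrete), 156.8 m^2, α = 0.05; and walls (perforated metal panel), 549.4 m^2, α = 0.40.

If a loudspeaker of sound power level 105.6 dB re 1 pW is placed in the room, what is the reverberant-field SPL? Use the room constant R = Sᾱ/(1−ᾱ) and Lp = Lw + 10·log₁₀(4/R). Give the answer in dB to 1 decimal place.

A = 318.544 sabins; S = 863.0 m^2.
ᾱ = 318.544/863.0 = 0.3691; R = Sᾱ/(1−ᾱ) = 318.544/(1−0.3691) = 504.904 m^2.
Lp = Lw + 10 log₁₀(4/R) = 105.6 -21.01 = 84.6 dB.

84.6 dB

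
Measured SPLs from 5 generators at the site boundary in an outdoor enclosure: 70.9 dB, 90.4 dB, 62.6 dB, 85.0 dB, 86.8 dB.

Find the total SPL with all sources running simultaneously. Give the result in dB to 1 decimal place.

92.8 dB

Σ 10^(Lᵢ/10) = 1.905e+09.
Combined level = 10 log₁₀(1.905e+09) = 92.8 dB.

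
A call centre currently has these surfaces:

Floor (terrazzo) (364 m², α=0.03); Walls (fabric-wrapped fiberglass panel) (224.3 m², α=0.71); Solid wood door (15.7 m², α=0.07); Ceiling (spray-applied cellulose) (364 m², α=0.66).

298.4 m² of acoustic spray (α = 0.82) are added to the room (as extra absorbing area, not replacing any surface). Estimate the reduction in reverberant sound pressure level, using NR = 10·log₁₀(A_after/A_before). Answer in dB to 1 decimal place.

Equivalent absorption area: A_before = 364·0.03 + 224.3·0.71 + 15.7·0.07 + 364·0.66 = 411.512 m².
Added absorption = 298.4 × 0.82 = 244.688 sabins.
New total A_after = 656.200 sabins.
Reduction = 10 log₁₀(A_after/A_before) = 10 log₁₀(1.5946) = 2.0 dB.

2.0 dB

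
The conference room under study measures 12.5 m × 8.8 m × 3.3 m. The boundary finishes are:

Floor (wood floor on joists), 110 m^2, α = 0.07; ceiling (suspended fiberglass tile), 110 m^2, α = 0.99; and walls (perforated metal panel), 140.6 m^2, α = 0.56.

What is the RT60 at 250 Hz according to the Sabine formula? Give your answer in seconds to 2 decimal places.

A = Σ Sᵢαᵢ = 110×0.07 + 110×0.99 + 140.6×0.56 = 195.336 sabins.
V = 12.5·8.8·3.3 = 363 m³.
RT60 = 0.161 · V / A = 0.161 × 363 / 195.336 = 0.30 s.

0.30 seconds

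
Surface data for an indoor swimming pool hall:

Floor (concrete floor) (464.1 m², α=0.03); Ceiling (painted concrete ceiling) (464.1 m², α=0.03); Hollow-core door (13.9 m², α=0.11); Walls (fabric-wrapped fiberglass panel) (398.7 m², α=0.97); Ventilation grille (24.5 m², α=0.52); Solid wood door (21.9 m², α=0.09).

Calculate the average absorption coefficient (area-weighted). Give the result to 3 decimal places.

Total surface area S = 1387.2 m².
A = 464.1×0.03 + 464.1×0.03 + 13.9×0.11 + 398.7×0.97 + 24.5×0.52 + 21.9×0.09 = 430.825 sabins.
ᾱ = A/S = 0.311.

0.311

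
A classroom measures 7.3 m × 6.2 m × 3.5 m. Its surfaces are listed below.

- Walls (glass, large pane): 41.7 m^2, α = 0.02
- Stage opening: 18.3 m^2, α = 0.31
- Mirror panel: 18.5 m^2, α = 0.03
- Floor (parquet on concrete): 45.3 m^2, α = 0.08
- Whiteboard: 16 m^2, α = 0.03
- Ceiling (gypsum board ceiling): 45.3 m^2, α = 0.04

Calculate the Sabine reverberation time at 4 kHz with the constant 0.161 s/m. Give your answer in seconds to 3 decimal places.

A = Σ Sᵢαᵢ = 41.7·0.02 + 18.3·0.31 + 18.5·0.03 + 45.3·0.08 + 16·0.03 + 45.3·0.04 = 12.978 sabins.
Room volume: 158.41 m³.
T = 0.161 V/A = 0.161·158.41/12.978 = 1.965 s.

1.965 s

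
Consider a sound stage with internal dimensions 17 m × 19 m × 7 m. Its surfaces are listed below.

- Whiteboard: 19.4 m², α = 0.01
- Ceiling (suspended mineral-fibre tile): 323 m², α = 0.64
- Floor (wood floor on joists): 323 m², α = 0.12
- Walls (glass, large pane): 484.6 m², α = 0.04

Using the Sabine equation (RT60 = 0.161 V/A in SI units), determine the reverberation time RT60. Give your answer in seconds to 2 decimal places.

1.37 s

Equivalent absorption area: A = 19.4*0.01 + 323*0.64 + 323*0.12 + 484.6*0.04 = 265.058 m².
V = 17·19·7 = 2261 m³.
RT60 = 0.161 · V / A = 0.161 × 2261 / 265.058 = 1.37 s.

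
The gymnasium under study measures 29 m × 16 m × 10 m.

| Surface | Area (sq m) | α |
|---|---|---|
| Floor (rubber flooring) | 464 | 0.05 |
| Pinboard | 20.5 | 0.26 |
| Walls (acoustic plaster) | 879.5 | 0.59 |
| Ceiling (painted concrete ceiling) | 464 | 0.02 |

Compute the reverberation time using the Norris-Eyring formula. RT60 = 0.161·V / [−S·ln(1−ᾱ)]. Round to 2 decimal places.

1.13 seconds

S = Σ Sᵢ = 1828.0 sq m.
Absorption A = 464·0.05 + 20.5·0.26 + 879.5·0.59 + 464·0.02 = 556.715 sabins.
ᾱ = 556.715 / 1828.0 = 0.3045.
Eyring denominator: −S ln(1−ᾱ) = 663.791.
V = 29 × 16 × 10 = 4640 m³.
RT60 = 0.161 × 4640 / 663.791 = 1.13 s.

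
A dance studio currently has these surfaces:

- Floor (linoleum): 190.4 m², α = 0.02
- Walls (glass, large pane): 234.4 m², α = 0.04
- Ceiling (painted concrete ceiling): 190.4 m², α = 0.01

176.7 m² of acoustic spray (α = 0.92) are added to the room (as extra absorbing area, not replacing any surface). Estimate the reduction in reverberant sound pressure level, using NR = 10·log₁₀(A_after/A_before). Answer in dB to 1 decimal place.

A_before = Σ Sᵢαᵢ = 190.4*0.02 + 234.4*0.04 + 190.4*0.01 = 15.088 sabins.
Added absorption = 176.7 × 0.92 = 162.564 sabins.
A_after = 15.088 + 162.564 = 177.652 sabins.
Reduction = 10 log₁₀(A_after/A_before) = 10 log₁₀(11.7744) = 10.7 dB.

10.7 dB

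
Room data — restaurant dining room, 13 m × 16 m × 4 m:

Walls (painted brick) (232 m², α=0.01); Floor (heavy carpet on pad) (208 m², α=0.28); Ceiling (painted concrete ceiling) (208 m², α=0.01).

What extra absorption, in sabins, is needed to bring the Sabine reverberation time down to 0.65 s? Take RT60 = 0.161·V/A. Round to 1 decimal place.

Total absorption A₁ = 232·0.01 + 208·0.28 + 208·0.01
  = 2.320 + 58.240 + 2.080 = 62.640 m² sabins.
Target A₂ = 0.161·832/0.65 = 206.080 sabins (V = 832 m³).
Shortfall: 206.080 − 62.640 = 143.4 sabins.

143.4 sabins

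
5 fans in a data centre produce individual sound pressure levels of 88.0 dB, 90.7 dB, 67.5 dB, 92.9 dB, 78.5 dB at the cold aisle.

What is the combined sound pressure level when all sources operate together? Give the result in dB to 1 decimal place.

95.8 dB

Σ 10^(Lᵢ/10) = 3.832e+09.
L_total = 10·log₁₀(3.832e+09) = 95.8 dB.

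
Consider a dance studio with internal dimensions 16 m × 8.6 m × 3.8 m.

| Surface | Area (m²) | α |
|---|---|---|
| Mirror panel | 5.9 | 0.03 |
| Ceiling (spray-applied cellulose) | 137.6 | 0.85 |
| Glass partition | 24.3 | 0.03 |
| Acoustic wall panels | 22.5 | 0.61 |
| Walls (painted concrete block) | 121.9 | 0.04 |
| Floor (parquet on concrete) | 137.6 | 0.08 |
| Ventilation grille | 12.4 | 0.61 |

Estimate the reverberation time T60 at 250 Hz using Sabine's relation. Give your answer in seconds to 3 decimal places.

Summing Sᵢαᵢ: 0.177 + 116.960 + 0.729 + 13.725 + 4.876 + 11.008 + 7.564 → A = 155.039 sabins.
V = 16·8.6·3.8 = 522.88 m³.
T = 0.161 V/A = 0.161·522.88/155.039 = 0.543 s.

0.543 seconds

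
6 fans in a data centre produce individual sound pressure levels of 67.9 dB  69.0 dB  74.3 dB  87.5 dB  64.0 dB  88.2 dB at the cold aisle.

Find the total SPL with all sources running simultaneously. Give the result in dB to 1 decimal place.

91.0 dB

Σ 10^(Lᵢ/10) = 1.267e+09.
Combined level = 10 log₁₀(1.267e+09) = 91.0 dB.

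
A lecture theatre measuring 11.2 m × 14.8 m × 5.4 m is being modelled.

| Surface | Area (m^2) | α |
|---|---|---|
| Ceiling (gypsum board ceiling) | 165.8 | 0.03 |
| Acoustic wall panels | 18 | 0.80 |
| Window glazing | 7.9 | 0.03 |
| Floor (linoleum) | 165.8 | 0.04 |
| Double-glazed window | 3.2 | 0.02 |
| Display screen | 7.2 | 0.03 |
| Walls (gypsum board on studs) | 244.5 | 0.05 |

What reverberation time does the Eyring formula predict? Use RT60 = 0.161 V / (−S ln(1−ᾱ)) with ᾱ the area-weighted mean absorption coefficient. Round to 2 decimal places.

S = Σ Sᵢ = 612.4 m^2.
Σ(Sᵢαᵢ) = 165.8×0.03 + 18×0.80 + 7.9×0.03 + 165.8×0.04 + 3.2×0.02 + 7.2×0.03 + 244.5×0.05 = 38.748.
Mean coefficient ᾱ = A/S = 0.0633.
Eyring denominator: −S ln(1−ᾱ) = 40.046.
V = 11.2 × 14.8 × 5.4 = 895.104 m³.
T = 0.161·V/[−S·ln(1−ᾱ)] = 0.161·895.104/40.046 = 3.60 s.

3.60 sec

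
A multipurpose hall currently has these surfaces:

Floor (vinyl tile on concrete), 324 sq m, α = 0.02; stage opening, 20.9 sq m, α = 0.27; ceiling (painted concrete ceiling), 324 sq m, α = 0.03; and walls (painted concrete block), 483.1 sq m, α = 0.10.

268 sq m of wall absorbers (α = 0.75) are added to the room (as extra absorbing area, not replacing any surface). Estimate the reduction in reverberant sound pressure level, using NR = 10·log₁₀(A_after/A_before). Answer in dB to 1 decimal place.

Equivalent absorption area: A_before = 324*0.02 + 20.9*0.27 + 324*0.03 + 483.1*0.10 = 70.153 sq m.
Treatment contributes 268·0.75 = 201.000 sabins.
A_after = 70.153 + 201.000 = 271.153 sabins.
Reduction = 10 log₁₀(A_after/A_before) = 10 log₁₀(3.8652) = 5.9 dB.

5.9 dB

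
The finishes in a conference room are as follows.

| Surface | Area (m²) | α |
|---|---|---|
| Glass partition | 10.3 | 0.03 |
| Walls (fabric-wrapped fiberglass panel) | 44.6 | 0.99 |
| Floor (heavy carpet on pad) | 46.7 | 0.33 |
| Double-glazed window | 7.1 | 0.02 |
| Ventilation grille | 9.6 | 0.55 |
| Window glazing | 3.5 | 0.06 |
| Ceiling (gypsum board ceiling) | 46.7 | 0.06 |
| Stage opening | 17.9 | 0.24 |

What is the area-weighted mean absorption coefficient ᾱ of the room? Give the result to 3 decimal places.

0.390

S = Σ Sᵢ = 10.3 + 44.6 + 46.7 + 7.1 + 9.6 + 3.5 + 46.7 + 17.9 = 186.4 m².
Σ(Sᵢαᵢ) = 10.3×0.03 + 44.6×0.99 + 46.7×0.33 + 7.1×0.02 + 9.6×0.55 + 3.5×0.06 + 46.7×0.06 + 17.9×0.24 = 72.604.
ᾱ = 72.604 / 186.4 = 0.390.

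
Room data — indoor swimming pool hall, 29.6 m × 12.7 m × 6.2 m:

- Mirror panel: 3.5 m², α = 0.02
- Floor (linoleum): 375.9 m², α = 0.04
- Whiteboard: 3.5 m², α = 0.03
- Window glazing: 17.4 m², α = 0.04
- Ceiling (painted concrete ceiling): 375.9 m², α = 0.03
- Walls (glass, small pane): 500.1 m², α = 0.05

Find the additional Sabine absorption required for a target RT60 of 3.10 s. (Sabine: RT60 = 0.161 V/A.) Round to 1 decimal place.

A₁ = Σ Sᵢαᵢ = 3.5·0.02 + 375.9·0.04 + 3.5·0.03 + 17.4·0.04 + 375.9·0.03 + 500.1·0.05 = 52.189 sabins.
For T = 3.10 s, need A₂ = 0.161·V/T = 0.161·2330.704/3.10 = 121.046 sabins.
ΔA = A₂ − A₁ = 121.046 − 52.189 = 68.9 sabins.

68.9 sabins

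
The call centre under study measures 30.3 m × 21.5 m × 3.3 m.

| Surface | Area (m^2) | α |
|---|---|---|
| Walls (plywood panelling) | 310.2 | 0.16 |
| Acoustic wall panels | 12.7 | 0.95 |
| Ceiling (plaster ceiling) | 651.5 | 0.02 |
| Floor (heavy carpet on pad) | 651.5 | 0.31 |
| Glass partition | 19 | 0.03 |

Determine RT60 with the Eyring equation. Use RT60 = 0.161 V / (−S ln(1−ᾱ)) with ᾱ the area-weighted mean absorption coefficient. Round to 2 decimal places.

1.14 seconds

Total surface area S = 310.2 + 12.7 + 651.5 + 651.5 + 19 = 1644.9 m^2.
Σ(Sᵢαᵢ) = 310.2·0.16 + 12.7·0.95 + 651.5·0.02 + 651.5·0.31 + 19·0.03 = 277.262.
Mean coefficient ᾱ = A/S = 0.1686.
−S·ln(1−ᾱ) = −1644.9 × ln(1 − 0.1686) = 303.721.
V = 30.3 × 21.5 × 3.3 = 2149.785 m³.
RT60 = 0.161 × 2149.785 / 303.721 = 1.14 s.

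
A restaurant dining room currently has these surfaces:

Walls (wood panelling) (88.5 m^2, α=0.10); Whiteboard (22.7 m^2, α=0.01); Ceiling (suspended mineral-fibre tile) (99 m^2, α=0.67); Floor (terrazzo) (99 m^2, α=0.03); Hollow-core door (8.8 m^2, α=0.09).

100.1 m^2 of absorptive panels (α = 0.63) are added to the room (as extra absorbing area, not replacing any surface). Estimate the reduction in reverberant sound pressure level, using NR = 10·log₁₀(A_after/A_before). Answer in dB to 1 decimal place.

Total absorption A_before = 88.5×0.10 + 22.7×0.01 + 99×0.67 + 99×0.03 + 8.8×0.09
  = 8.850 + 0.227 + 66.330 + 2.970 + 0.792 = 79.169 m^2 sabins.
Treatment contributes 100.1·0.63 = 63.063 sabins.
New total A_after = 142.232 sabins.
NR = 10·log₁₀(142.232/79.169) = 2.5 dB.

2.5 dB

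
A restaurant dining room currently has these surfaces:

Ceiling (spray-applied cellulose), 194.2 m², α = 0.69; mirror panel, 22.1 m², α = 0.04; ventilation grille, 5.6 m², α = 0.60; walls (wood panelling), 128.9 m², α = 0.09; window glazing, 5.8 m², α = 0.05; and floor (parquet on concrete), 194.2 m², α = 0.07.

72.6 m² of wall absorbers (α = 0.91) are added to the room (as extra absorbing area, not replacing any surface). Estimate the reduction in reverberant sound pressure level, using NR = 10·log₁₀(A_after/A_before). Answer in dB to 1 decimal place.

A_before = Σ Sᵢαᵢ = 194.2·0.69 + 22.1·0.04 + 5.6·0.60 + 128.9·0.09 + 5.8·0.05 + 194.2·0.07 = 163.727 sabins.
Added absorption = 72.6 × 0.91 = 66.066 sabins.
New total A_after = 229.793 sabins.
NR = 10·log₁₀(229.793/163.727) = 1.5 dB.

1.5 dB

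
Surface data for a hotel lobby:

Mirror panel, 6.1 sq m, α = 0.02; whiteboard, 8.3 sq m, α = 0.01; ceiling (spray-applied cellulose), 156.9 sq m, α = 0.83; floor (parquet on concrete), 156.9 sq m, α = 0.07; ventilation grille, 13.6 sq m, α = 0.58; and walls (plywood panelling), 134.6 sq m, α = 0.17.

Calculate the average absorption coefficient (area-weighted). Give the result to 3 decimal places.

0.361

S = Σ Sᵢ = 6.1 + 8.3 + 156.9 + 156.9 + 13.6 + 134.6 = 476.4 sq m.
Weighted sum Σ Sα = 172.185.
ᾱ = 172.185 / 476.4 = 0.361.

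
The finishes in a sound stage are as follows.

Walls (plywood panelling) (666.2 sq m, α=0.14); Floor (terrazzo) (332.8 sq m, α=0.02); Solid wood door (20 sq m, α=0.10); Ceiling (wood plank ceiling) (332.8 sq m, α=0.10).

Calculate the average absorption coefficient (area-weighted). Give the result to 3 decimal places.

0.100

Total surface area S = 1351.8 sq m.
Σ(Sᵢαᵢ) = 666.2·0.14 + 332.8·0.02 + 20·0.10 + 332.8·0.10 = 135.204.
ᾱ = A/S = 0.100.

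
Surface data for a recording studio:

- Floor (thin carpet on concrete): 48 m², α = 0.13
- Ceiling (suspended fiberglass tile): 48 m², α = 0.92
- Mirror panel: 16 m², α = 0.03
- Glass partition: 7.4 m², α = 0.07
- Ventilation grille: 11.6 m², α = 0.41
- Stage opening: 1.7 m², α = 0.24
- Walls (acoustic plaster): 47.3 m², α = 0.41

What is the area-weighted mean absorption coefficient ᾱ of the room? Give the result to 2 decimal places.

Total surface area S = 180.0 m².
Weighted sum Σ Sα = 75.955.
ᾱ = 75.955 / 180.0 = 0.42.

0.42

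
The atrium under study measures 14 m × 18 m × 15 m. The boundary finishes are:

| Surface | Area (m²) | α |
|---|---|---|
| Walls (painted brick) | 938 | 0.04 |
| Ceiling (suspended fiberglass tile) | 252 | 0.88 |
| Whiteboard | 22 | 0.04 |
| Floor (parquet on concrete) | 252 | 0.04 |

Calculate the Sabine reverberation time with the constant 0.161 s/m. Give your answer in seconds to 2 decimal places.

2.25 seconds

Equivalent absorption area: A = 938*0.04 + 252*0.88 + 22*0.04 + 252*0.04 = 270.240 m².
Volume V = 14 × 18 × 15 = 3780 m³.
RT60 = 0.161 · V / A = 0.161 × 3780 / 270.240 = 2.25 s.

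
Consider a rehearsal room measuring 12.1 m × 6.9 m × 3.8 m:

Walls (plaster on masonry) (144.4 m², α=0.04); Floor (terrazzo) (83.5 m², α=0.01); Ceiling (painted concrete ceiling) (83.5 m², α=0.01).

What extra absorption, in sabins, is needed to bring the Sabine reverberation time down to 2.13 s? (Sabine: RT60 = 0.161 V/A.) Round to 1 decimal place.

16.5 sabins

Summing Sᵢαᵢ: 5.776 + 0.835 + 0.835 → A₁ = 7.446 sabins.
For T = 2.13 s, need A₂ = 0.161·V/T = 0.161·317.262/2.13 = 23.981 sabins.
ΔA = A₂ − A₁ = 23.981 − 7.446 = 16.5 sabins.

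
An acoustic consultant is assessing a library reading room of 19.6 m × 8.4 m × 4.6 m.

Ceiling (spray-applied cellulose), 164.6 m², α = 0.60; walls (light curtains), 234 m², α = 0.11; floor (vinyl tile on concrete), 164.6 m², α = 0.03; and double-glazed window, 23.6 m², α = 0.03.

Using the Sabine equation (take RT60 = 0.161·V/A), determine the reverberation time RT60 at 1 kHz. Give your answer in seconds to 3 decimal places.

0.937 sec

Total absorption A = 164.6*0.60 + 234*0.11 + 164.6*0.03 + 23.6*0.03
  = 98.760 + 25.740 + 4.938 + 0.708 = 130.146 m² sabins.
Volume V = 19.6 × 8.4 × 4.6 = 757.344 m³.
Sabine: RT60 = 0.161 × 757.344 / 130.146 = 0.937 s.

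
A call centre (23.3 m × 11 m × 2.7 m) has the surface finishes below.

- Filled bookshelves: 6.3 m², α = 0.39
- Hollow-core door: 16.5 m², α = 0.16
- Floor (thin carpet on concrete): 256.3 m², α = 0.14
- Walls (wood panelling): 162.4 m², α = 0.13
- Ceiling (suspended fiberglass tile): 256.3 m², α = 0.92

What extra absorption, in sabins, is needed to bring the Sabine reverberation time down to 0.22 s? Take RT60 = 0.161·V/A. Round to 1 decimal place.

208.5 sabins

Summing Sᵢαᵢ: 2.457 + 2.640 + 35.882 + 21.112 + 235.796 → A₁ = 297.887 sabins.
For T = 0.22 s, need A₂ = 0.161·V/T = 0.161·692.01/0.22 = 506.425 sabins.
ΔA = A₂ − A₁ = 506.425 − 297.887 = 208.5 sabins.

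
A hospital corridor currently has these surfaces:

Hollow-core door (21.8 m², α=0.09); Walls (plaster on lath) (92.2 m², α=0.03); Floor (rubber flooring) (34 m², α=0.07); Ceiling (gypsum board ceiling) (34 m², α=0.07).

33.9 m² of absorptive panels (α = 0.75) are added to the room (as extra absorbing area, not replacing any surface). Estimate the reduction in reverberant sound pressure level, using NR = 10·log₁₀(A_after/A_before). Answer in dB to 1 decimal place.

Summing Sᵢαᵢ: 1.962 + 2.766 + 2.380 + 2.380 → A_before = 9.488 sabins.
Added absorption = 33.9 × 0.75 = 25.425 sabins.
New total A_after = 34.913 sabins.
Reduction = 10 log₁₀(A_after/A_before) = 10 log₁₀(3.6797) = 5.7 dB.

5.7 dB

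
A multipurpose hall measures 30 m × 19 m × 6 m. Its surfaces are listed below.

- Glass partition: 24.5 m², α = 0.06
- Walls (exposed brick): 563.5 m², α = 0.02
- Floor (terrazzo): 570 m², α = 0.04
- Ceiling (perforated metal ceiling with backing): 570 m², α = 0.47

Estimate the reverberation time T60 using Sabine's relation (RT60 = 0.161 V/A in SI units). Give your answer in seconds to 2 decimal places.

Total absorption A = 24.5×0.06 + 563.5×0.02 + 570×0.04 + 570×0.47
  = 1.470 + 11.270 + 22.800 + 267.900 = 303.440 m² sabins.
Volume V = 30 × 19 × 6 = 3420 m³.
RT60 = 0.161 · V / A = 0.161 × 3420 / 303.440 = 1.81 s.

1.81 s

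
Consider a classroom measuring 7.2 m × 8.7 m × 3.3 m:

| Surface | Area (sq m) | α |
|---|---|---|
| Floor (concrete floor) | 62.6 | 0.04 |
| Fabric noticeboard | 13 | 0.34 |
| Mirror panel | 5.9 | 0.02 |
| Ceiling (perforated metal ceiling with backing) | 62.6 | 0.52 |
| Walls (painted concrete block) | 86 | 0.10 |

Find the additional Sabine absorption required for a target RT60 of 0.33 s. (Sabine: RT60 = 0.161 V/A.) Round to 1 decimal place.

Total absorption A₁ = 62.6*0.04 + 13*0.34 + 5.9*0.02 + 62.6*0.52 + 86*0.10
  = 2.504 + 4.420 + 0.118 + 32.552 + 8.600 = 48.194 sq m sabins.
For T = 0.33 s, need A₂ = 0.161·V/T = 0.161·206.712/0.33 = 100.850 sabins.
ΔA = A₂ − A₁ = 100.850 − 48.194 = 52.7 sabins.

52.7 sabins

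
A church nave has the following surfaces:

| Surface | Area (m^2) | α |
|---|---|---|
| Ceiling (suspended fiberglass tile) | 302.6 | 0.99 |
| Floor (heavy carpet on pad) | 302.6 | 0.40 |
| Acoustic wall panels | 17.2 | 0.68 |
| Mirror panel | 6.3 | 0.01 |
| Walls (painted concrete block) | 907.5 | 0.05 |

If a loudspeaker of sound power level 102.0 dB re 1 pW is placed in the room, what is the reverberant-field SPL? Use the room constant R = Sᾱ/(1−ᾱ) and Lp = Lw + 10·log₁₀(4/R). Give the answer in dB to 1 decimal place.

Σ(Sᵢαᵢ) = 302.6·0.99 + 302.6·0.40 + 17.2·0.68 + 6.3·0.01 + 907.5·0.05 = 477.748; total area S = 1536.2 m^2.
ᾱ = 0.3110, so room constant R = A/(1−ᾱ) = 693.393 m^2.
Lp = Lw + 10 log₁₀(4/R) = 102.0 -22.39 = 79.6 dB.

79.6 dB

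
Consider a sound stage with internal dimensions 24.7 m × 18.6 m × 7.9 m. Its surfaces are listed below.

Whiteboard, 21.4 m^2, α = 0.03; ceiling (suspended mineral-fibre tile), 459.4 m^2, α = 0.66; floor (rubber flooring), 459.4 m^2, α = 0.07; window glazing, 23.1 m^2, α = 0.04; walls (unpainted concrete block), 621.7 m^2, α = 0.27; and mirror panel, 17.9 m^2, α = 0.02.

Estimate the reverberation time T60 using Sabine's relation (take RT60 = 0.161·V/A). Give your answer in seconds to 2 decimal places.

Summing Sᵢαᵢ: 0.642 + 303.204 + 32.158 + 0.924 + 167.859 + 0.358 → A = 505.145 sabins.
Room volume: 3629.418 m³.
T = 0.161 V/A = 0.161·3629.418/505.145 = 1.16 s.

1.16 seconds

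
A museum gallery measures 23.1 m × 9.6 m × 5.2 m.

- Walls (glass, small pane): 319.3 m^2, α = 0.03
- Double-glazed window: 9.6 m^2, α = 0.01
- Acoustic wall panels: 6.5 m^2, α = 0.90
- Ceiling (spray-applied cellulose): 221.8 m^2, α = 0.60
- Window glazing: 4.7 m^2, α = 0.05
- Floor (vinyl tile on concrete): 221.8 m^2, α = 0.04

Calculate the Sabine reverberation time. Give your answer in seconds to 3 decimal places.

A = Σ Sᵢαᵢ = 319.3×0.03 + 9.6×0.01 + 6.5×0.90 + 221.8×0.60 + 4.7×0.05 + 221.8×0.04 = 157.712 sabins.
Room volume: 1153.152 m³.
RT60 = 0.161 · V / A = 0.161 × 1153.152 / 157.712 = 1.177 s.

1.177 s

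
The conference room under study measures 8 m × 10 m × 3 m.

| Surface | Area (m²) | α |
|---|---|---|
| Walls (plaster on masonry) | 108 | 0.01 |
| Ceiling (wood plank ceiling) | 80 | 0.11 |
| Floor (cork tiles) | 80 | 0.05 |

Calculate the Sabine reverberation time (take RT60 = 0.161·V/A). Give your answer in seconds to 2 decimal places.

2.78 s

A = Σ Sᵢαᵢ = 108×0.01 + 80×0.11 + 80×0.05 = 13.880 sabins.
V = 8·10·3 = 240 m³.
Sabine: RT60 = 0.161 × 240 / 13.880 = 2.78 s.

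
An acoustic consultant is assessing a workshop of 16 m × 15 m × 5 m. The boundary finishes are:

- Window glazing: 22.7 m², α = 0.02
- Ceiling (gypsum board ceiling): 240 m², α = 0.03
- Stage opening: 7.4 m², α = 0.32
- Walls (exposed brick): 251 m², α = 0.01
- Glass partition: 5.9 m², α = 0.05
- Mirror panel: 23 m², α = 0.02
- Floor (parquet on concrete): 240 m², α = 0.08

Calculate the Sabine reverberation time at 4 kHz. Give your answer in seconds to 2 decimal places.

5.95 s

Total absorption A = 22.7×0.02 + 240×0.03 + 7.4×0.32 + 251×0.01 + 5.9×0.05 + 23×0.02 + 240×0.08
  = 0.454 + 7.200 + 2.368 + 2.510 + 0.295 + 0.460 + 19.200 = 32.487 m² sabins.
Volume V = 16 × 15 × 5 = 1200 m³.
RT60 = 0.161 · V / A = 0.161 × 1200 / 32.487 = 5.95 s.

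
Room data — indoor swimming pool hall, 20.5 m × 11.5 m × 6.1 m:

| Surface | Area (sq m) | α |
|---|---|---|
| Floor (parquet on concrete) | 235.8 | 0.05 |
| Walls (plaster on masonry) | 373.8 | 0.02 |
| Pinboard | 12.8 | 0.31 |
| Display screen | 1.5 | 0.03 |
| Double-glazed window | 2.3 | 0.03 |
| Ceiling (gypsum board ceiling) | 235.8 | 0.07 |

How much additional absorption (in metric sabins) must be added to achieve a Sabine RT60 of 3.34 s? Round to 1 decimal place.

Total absorption A₁ = 235.8·0.05 + 373.8·0.02 + 12.8·0.31 + 1.5·0.03 + 2.3·0.03 + 235.8·0.07
  = 11.790 + 7.476 + 3.968 + 0.045 + 0.069 + 16.506 = 39.854 sq m sabins.
V = 1438.075 m³. Required absorption A₂ = 0.161 × 1438.075 / 3.34 = 69.320 sabins.
Shortfall: 69.320 − 39.854 = 29.5 sabins.

29.5 sabins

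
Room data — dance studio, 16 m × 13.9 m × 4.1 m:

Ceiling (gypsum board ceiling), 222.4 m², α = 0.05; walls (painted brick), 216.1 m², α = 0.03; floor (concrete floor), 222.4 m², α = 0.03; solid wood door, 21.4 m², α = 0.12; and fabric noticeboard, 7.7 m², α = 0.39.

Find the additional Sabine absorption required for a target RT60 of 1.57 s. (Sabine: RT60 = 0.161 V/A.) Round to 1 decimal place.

Summing Sᵢαᵢ: 11.120 + 6.483 + 6.672 + 2.568 + 3.003 → A₁ = 29.846 sabins.
V = 911.84 m³. Required absorption A₂ = 0.161 × 911.84 / 1.57 = 93.507 sabins.
Shortfall: 93.507 − 29.846 = 63.7 sabins.

63.7 sabins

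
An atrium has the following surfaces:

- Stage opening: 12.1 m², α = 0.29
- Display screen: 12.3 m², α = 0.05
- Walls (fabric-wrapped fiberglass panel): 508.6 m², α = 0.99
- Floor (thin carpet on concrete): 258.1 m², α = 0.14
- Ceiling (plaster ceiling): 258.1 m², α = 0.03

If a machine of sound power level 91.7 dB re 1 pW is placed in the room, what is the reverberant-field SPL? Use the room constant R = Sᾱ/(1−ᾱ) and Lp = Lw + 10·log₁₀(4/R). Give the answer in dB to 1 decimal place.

Σ(Sᵢαᵢ) = 12.1×0.29 + 12.3×0.05 + 508.6×0.99 + 258.1×0.14 + 258.1×0.03 = 551.515; total area S = 1049.2 m².
ᾱ = 551.515/1049.2 = 0.5257; R = Sᾱ/(1−ᾱ) = 551.515/(1−0.5257) = 1162.798 m².
Lp = Lw + 10 log₁₀(4/R) = 91.7 -24.63 = 67.1 dB.

67.1 dB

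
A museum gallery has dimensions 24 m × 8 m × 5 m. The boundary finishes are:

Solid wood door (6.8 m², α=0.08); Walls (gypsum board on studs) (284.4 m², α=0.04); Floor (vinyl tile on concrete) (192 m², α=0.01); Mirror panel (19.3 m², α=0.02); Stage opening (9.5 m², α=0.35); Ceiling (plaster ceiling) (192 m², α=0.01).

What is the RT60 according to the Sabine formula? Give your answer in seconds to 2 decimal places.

7.94 sec

Total absorption A = 6.8·0.08 + 284.4·0.04 + 192·0.01 + 19.3·0.02 + 9.5·0.35 + 192·0.01
  = 0.544 + 11.376 + 1.920 + 0.386 + 3.325 + 1.920 = 19.471 m² sabins.
Volume V = 24 × 8 × 5 = 960 m³.
T = 0.161 V/A = 0.161·960/19.471 = 7.94 s.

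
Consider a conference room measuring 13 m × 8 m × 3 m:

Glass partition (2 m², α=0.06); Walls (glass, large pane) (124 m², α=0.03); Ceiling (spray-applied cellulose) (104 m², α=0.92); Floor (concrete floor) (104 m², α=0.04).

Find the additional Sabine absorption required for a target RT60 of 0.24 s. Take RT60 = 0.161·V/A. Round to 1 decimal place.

105.6 sabins

Total absorption A₁ = 2*0.06 + 124*0.03 + 104*0.92 + 104*0.04
  = 0.120 + 3.720 + 95.680 + 4.160 = 103.680 m² sabins.
V = 312 m³. Required absorption A₂ = 0.161 × 312 / 0.24 = 209.300 sabins.
ΔA = A₂ − A₁ = 209.300 − 103.680 = 105.6 sabins.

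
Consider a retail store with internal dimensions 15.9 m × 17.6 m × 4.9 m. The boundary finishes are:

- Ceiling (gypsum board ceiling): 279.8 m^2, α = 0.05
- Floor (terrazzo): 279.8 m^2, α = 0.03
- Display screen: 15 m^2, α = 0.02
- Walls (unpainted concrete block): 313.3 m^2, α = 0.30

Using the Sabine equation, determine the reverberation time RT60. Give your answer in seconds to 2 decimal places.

A = Σ Sᵢαᵢ = 279.8*0.05 + 279.8*0.03 + 15*0.02 + 313.3*0.30 = 116.674 sabins.
V = 15.9·17.6·4.9 = 1371.216 m³.
T = 0.161 V/A = 0.161·1371.216/116.674 = 1.89 s.

1.89 seconds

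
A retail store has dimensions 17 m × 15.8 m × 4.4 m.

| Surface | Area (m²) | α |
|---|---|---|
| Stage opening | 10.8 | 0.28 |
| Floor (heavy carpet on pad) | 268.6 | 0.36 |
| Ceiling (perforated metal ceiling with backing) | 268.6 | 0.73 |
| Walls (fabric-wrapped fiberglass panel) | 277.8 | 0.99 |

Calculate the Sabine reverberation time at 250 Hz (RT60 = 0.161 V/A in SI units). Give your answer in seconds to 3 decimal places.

Equivalent absorption area: A = 10.8×0.28 + 268.6×0.36 + 268.6×0.73 + 277.8×0.99 = 570.820 m².
Volume V = 17 × 15.8 × 4.4 = 1181.84 m³.
RT60 = 0.161 · V / A = 0.161 × 1181.84 / 570.820 = 0.333 s.

0.333 s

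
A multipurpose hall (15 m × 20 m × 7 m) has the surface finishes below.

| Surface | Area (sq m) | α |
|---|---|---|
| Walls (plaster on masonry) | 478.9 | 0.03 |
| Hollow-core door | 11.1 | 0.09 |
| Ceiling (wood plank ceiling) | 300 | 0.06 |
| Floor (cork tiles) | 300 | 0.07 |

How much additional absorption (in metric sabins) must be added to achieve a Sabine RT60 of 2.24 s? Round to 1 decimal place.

Summing Sᵢαᵢ: 14.367 + 0.999 + 18.000 + 21.000 → A₁ = 54.366 sabins.
Target A₂ = 0.161·2100/2.24 = 150.938 sabins (V = 2100 m³).
Additional absorption ΔA = 150.938 − 54.366 = 96.6 sabins.

96.6 sabins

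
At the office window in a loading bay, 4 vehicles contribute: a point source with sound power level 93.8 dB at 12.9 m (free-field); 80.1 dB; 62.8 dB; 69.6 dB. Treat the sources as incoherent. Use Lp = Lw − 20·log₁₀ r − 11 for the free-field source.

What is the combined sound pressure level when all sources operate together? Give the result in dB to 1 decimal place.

Source at 12.9 m: Lp = 93.8 − 20·log₁₀(12.9) − 11 = 60.6 dB.
Sum in the linear (power) domain: Σ 10^(Lᵢ/10) = 10^(60.6/10) + 10^(80.1/10) + 10^(62.8/10) + 10^(69.6/10) = 1.145e+08.
Back to dB: 10·log₁₀ Σ = 80.6 dB.

80.6 dB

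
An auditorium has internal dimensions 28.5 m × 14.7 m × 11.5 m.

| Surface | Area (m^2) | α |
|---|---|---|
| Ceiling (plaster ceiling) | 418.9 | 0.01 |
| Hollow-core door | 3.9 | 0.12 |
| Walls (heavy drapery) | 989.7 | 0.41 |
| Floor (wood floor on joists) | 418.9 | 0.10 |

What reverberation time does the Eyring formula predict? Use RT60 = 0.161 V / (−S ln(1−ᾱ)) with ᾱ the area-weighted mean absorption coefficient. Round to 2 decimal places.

1.49 s

S = Σ Sᵢ = 1831.4 m^2.
Σ(Sᵢαᵢ) = 418.9×0.01 + 3.9×0.12 + 989.7×0.41 + 418.9×0.10 = 452.324.
Mean coefficient ᾱ = A/S = 0.2470.
−S·ln(1−ᾱ) = −1831.4 × ln(1 − 0.2470) = 519.550.
V = 28.5 × 14.7 × 11.5 = 4817.925 m³.
RT60 = 0.161 × 4817.925 / 519.550 = 1.49 s.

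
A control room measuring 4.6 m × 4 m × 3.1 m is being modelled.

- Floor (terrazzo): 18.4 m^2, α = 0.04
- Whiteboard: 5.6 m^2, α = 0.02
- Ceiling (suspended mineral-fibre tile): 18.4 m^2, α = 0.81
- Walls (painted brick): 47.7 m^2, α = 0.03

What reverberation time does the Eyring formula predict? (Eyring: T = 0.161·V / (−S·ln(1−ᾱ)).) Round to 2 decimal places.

Total surface area S = 18.4 + 5.6 + 18.4 + 47.7 = 90.1 m^2.
Σ(Sᵢαᵢ) = 18.4×0.04 + 5.6×0.02 + 18.4×0.81 + 47.7×0.03 = 17.183.
Mean coefficient ᾱ = A/S = 0.1907.
−S·ln(1−ᾱ) = −90.1 × ln(1 − 0.1907) = 19.064.
V = 4.6 × 4 × 3.1 = 57.04 m³.
T = 0.161·V/[−S·ln(1−ᾱ)] = 0.161·57.04/19.064 = 0.48 s.

0.48 sec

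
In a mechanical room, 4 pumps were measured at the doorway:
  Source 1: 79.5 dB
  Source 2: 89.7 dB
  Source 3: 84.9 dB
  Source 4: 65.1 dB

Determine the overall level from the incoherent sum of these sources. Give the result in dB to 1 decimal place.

91.3 dB

Sum in the linear (power) domain: Σ 10^(Lᵢ/10) = 10^(79.5/10) + 10^(89.7/10) + 10^(84.9/10) + 10^(65.1/10) = 1.335e+09.
Back to dB: 10·log₁₀ Σ = 91.3 dB.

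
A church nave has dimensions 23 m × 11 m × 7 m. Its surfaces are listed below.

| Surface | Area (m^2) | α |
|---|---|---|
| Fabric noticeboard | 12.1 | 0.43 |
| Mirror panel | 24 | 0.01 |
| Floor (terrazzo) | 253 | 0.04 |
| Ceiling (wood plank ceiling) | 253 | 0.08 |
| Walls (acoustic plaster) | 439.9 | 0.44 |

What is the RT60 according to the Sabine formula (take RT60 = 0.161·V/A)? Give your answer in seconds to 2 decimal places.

Summing Sᵢαᵢ: 5.203 + 0.240 + 10.120 + 20.240 + 193.556 → A = 229.359 sabins.
V = 23·11·7 = 1771 m³.
RT60 = 0.161 · V / A = 0.161 × 1771 / 229.359 = 1.24 s.

1.24 s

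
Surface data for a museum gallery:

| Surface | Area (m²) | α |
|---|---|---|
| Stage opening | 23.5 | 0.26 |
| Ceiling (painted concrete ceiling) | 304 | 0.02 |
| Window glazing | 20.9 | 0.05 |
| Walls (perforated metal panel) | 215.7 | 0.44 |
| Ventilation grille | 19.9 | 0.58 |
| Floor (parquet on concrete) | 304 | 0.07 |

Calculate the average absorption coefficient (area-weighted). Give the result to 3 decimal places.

S = Σ Sᵢ = 23.5 + 304 + 20.9 + 215.7 + 19.9 + 304 = 888.0 m².
Weighted sum Σ Sα = 140.965.
ᾱ = 140.965 / 888.0 = 0.159.

0.159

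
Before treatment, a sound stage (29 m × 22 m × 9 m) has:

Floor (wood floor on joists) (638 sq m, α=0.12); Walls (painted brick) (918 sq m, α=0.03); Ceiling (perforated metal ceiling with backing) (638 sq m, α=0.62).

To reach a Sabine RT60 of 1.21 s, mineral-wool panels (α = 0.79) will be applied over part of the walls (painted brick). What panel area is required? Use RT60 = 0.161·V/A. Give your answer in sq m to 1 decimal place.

347.8

Equivalent absorption area: A₁ = 638·0.12 + 918·0.03 + 638·0.62 = 499.660 sq m.
Required A₂ = 0.161·5742/1.21 = 764.018 sabins.
ΔA needed = 764.018 − 499.660 = 264.358 sabins.
Net gain per sq m: Δα = 0.79 − 0.03 = 0.76.
Area = ΔA/Δα = 264.358/0.76 = 347.8 sq m.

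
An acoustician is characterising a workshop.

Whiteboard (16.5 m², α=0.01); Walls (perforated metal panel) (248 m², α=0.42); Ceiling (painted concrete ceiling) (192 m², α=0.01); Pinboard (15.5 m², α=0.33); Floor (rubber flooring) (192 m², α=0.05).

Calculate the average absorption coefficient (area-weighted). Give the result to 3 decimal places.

0.182

Total surface area S = 664.0 m².
A = 16.5×0.01 + 248×0.42 + 192×0.01 + 15.5×0.33 + 192×0.05 = 120.960 sabins.
ᾱ = A/S = 0.182.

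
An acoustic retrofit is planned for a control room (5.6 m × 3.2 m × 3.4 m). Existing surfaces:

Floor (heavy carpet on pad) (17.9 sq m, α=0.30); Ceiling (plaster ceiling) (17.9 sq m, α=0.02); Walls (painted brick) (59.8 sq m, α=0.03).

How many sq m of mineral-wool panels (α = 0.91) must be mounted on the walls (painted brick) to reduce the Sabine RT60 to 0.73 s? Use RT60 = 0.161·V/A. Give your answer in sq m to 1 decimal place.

6.7

Equivalent absorption area: A₁ = 17.9×0.30 + 17.9×0.02 + 59.8×0.03 = 7.522 sq m.
Required A₂ = 0.161·60.928/0.73 = 13.438 sabins.
Absorption to add: 13.438 − 7.522 = 5.916 sabins.
Each sq m of panel replacing the walls (painted brick) adds (0.91 − 0.03) = 0.88 sabins.
Panel area = 5.916 / 0.88 = 6.7 sq m.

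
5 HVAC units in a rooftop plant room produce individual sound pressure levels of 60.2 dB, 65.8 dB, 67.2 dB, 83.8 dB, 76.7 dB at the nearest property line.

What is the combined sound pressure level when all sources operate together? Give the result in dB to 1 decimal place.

84.7 dB

Converting to relative power and adding: 10^(60.2/10) + 10^(65.8/10) + 10^(67.2/10) + 10^(83.8/10) + 10^(76.7/10) = 2.968e+08.
L_total = 10·log₁₀(2.968e+08) = 84.7 dB.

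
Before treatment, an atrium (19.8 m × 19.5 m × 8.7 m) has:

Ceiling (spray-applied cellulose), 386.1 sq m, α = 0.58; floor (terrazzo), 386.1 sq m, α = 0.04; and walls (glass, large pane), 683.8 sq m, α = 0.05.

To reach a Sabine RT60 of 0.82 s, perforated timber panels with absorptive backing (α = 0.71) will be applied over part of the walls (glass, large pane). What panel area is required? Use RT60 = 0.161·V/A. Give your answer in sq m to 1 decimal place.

584.8

A₁ = Σ Sᵢαᵢ = 386.1*0.58 + 386.1*0.04 + 683.8*0.05 = 273.572 sabins.
V = 3359.07 m³. Target absorption A₂ = 0.161 × 3359.07 / 0.82 = 659.525 sabins.
Absorption to add: 659.525 − 273.572 = 385.953 sabins.
Each sq m of panel replacing the walls (glass, large pane) adds (0.71 − 0.05) = 0.66 sabins.
Area = ΔA/Δα = 385.953/0.66 = 584.8 sq m.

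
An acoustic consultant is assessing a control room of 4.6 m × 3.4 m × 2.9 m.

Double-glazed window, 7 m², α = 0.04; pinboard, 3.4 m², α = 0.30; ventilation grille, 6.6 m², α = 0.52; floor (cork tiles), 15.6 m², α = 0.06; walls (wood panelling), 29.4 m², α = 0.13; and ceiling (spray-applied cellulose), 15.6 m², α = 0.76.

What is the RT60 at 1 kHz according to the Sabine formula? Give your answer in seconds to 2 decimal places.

0.34 seconds

Equivalent absorption area: A = 7×0.04 + 3.4×0.30 + 6.6×0.52 + 15.6×0.06 + 29.4×0.13 + 15.6×0.76 = 21.346 m².
Volume V = 4.6 × 3.4 × 2.9 = 45.356 m³.
RT60 = 0.161 · V / A = 0.161 × 45.356 / 21.346 = 0.34 s.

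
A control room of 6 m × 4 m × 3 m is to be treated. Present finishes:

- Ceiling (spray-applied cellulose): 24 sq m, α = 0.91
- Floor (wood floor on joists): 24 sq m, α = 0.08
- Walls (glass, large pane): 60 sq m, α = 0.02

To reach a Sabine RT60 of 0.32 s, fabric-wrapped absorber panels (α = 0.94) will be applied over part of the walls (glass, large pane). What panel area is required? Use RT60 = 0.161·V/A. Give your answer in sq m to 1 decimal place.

12.2

Total absorption A₁ = 24×0.91 + 24×0.08 + 60×0.02
  = 21.840 + 1.920 + 1.200 = 24.960 sq m sabins.
Required A₂ = 0.161·72/0.32 = 36.225 sabins.
Absorption to add: 36.225 − 24.960 = 11.265 sabins.
Net gain per sq m: Δα = 0.94 − 0.02 = 0.92.
Area = ΔA/Δα = 11.265/0.92 = 12.2 sq m.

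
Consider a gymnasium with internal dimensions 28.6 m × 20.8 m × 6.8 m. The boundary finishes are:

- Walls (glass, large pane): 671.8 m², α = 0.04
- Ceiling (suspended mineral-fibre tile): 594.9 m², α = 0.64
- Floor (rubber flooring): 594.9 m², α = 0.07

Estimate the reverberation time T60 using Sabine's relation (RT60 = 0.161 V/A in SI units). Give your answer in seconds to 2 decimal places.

1.45 s

Summing Sᵢαᵢ: 26.872 + 380.736 + 41.643 → A = 449.251 sabins.
Room volume: 4045.184 m³.
Sabine: RT60 = 0.161 × 4045.184 / 449.251 = 1.45 s.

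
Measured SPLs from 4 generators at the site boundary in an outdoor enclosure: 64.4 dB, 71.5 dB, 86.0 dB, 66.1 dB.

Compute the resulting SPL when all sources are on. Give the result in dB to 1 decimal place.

Converting to relative power and adding: 10^(64.4/10) + 10^(71.5/10) + 10^(86.0/10) + 10^(66.1/10) = 4.191e+08.
L_total = 10·log₁₀(4.191e+08) = 86.2 dB.

86.2 dB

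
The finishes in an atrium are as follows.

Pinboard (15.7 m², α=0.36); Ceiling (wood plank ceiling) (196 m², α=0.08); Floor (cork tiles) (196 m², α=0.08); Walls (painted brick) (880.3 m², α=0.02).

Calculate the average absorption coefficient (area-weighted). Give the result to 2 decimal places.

0.04

Total surface area S = 1288.0 m².
A = 15.7×0.36 + 196×0.08 + 196×0.08 + 880.3×0.02 = 54.618 sabins.
ᾱ = A/S = 0.04.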